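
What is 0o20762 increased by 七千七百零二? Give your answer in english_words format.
Convert 0o20762 (octal) → 2×4096 + 7×64 + 6×8 + 2 = 8690 (decimal)
Convert 七千七百零二 (Chinese numeral) → 7×1000 + 7×100 + 2 = 7702 (decimal)
Compute 8690 + 7702 = 16392
Convert 16392 (decimal) → 16392 = 16×1000 + 3×100 + 92 → sixteen thousand three hundred ninety-two (English words)
sixteen thousand three hundred ninety-two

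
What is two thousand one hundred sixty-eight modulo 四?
Convert two thousand one hundred sixty-eight (English words) → 2×1000 + 1×100 + 68 = 2168 (decimal)
Convert 四 (Chinese numeral) → 4 (decimal)
Compute 2168 mod 4 = 0
0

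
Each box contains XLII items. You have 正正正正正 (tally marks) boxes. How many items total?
Convert XLII (Roman numeral) → 40 + 1 + 1 = 42 (decimal)
Convert 正正正正正 (tally marks) → 5 + 5 + 5 + 5 + 5 = 25 (decimal)
Compute 42 × 25 = 1050
1050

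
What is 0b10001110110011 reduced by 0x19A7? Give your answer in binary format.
Convert 0b10001110110011 (binary) → 8192 + 512 + 256 + 128 + 32 + 16 + 2 + 1 = 9139 (decimal)
Convert 0x19A7 (hexadecimal) → 1×4096 + 9×256 + 10×16 + 7 = 6567 (decimal)
Compute 9139 - 6567 = 2572
Convert 2572 (decimal) → 2572 = 2048 + 512 + 8 + 4 → 0b101000001100 (binary)
0b101000001100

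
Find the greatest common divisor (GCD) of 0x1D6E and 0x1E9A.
Convert 0x1D6E (hexadecimal) → 1×4096 + 13×256 + 6×16 + 14 = 7534 (decimal)
Convert 0x1E9A (hexadecimal) → 1×4096 + 14×256 + 9×16 + 10 = 7834 (decimal)
Compute gcd(7534, 7834) = 2
2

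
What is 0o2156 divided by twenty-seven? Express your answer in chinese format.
Convert 0o2156 (octal) → 2×512 + 1×64 + 5×8 + 6 = 1134 (decimal)
Convert twenty-seven (English words) → 27 (decimal)
Compute 1134 ÷ 27 = 42
Convert 42 (decimal) → 42 = 4×10 + 2 → 四十二 (Chinese numeral)
四十二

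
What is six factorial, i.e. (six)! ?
Convert six (English words) → 6 (decimal)
Compute 6! = 720
720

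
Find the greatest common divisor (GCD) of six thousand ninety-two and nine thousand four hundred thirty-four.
Convert six thousand ninety-two (English words) → 6×1000 + 92 = 6092 (decimal)
Convert nine thousand four hundred thirty-four (English words) → 9×1000 + 4×100 + 34 = 9434 (decimal)
Compute gcd(6092, 9434) = 2
2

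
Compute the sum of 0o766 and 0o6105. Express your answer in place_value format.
Convert 0o766 (octal) → 7×64 + 6×8 + 6 = 502 (decimal)
Convert 0o6105 (octal) → 6×512 + 1×64 + 5 = 3141 (decimal)
Compute 502 + 3141 = 3643
Convert 3643 (decimal) → 3643 = 3×1000 + 6×100 + 4×10 + 3 → 3 thousands, 6 hundreds, 4 tens, 3 ones (place-value notation)
3 thousands, 6 hundreds, 4 tens, 3 ones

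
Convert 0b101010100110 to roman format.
Convert 0b101010100110 (binary) → 2048 + 512 + 128 + 32 + 4 + 2 = 2726 (decimal)
Convert 2726 (decimal) → 2726 = 1000 + 1000 + 500 + 100 + 100 + 10 + 10 + 5 + 1 → MMDCCXXVI (Roman numeral)
MMDCCXXVI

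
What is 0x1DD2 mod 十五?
Convert 0x1DD2 (hexadecimal) → 1×4096 + 13×256 + 13×16 + 2 = 7634 (decimal)
Convert 十五 (Chinese numeral) → 1×10 + 5 = 15 (decimal)
Compute 7634 mod 15 = 14
14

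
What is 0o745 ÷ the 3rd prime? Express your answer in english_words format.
Convert 0o745 (octal) → 7×64 + 4×8 + 5 = 485 (decimal)
Convert the 3rd prime (prime index) → 5 (decimal)
Compute 485 ÷ 5 = 97
Convert 97 (decimal) → ninety-seven (English words)
ninety-seven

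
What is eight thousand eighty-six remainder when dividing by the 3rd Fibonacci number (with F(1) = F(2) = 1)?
Convert eight thousand eighty-six (English words) → 8×1000 + 86 = 8086 (decimal)
Convert the 3rd Fibonacci number (with F(1) = F(2) = 1) (Fibonacci index) → 1, 1, 2 → 2 (decimal)
Compute 8086 mod 2 = 0
0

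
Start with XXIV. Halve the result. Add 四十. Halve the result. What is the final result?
Convert XXIV (Roman numeral) → 10 + 10 + 4 = 24 (decimal)
Start: 24
24 ÷ 2 = 12
Convert 四十 (Chinese numeral) → 4×10 = 40 (decimal)
12 + 40 = 52
52 ÷ 2 = 26
26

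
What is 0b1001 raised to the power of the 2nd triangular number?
Convert 0b1001 (binary) → 8 + 1 = 9 (decimal)
Convert the 2nd triangular number (triangular index) → 2×3/2 = 3 (decimal)
Compute 9 ^ 3 = 729
729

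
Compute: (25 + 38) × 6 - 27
Parentheses first: 25 + 38 = 63
Multiply: 63 × 6 = 378
Subtract: 378 - 27 = 351
351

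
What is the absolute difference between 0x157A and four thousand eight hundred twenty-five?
Convert 0x157A (hexadecimal) → 1×4096 + 5×256 + 7×16 + 10 = 5498 (decimal)
Convert four thousand eight hundred twenty-five (English words) → 4×1000 + 8×100 + 25 = 4825 (decimal)
Compute |5498 - 4825| = 673
673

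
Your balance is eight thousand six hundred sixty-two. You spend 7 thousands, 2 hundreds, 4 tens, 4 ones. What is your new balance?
Convert eight thousand six hundred sixty-two (English words) → 8×1000 + 6×100 + 62 = 8662 (decimal)
Convert 7 thousands, 2 hundreds, 4 tens, 4 ones (place-value notation) → 7×1000 + 2×100 + 4×10 + 4 = 7244 (decimal)
Compute 8662 - 7244 = 1418
1418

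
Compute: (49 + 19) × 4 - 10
Parentheses first: 49 + 19 = 68
Multiply: 68 × 4 = 272
Subtract: 272 - 10 = 262
262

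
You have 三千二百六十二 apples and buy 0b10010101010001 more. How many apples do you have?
Convert 三千二百六十二 (Chinese numeral) → 3×1000 + 2×100 + 6×10 + 2 = 3262 (decimal)
Convert 0b10010101010001 (binary) → 8192 + 1024 + 256 + 64 + 16 + 1 = 9553 (decimal)
Compute 3262 + 9553 = 12815
12815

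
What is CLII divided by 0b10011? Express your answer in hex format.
Convert CLII (Roman numeral) → 100 + 50 + 1 + 1 = 152 (decimal)
Convert 0b10011 (binary) → 16 + 2 + 1 = 19 (decimal)
Compute 152 ÷ 19 = 8
Convert 8 (decimal) → 0x8 (hexadecimal)
0x8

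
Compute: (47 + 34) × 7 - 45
Parentheses first: 47 + 34 = 81
Multiply: 81 × 7 = 567
Subtract: 567 - 45 = 522
522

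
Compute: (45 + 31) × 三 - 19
Convert 三 (Chinese numeral) → 3 (decimal)
Expression in decimal: (45 + 31) × 3 - 19
Parentheses first: 45 + 31 = 76
Multiply: 76 × 3 = 228
Subtract: 228 - 19 = 209
209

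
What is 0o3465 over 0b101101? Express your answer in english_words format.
Convert 0o3465 (octal) → 3×512 + 4×64 + 6×8 + 5 = 1845 (decimal)
Convert 0b101101 (binary) → 32 + 8 + 4 + 1 = 45 (decimal)
Compute 1845 ÷ 45 = 41
Convert 41 (decimal) → forty-one (English words)
forty-one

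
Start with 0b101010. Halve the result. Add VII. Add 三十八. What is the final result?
Convert 0b101010 (binary) → 32 + 8 + 2 = 42 (decimal)
Start: 42
42 ÷ 2 = 21
Convert VII (Roman numeral) → 5 + 1 + 1 = 7 (decimal)
21 + 7 = 28
Convert 三十八 (Chinese numeral) → 3×10 + 8 = 38 (decimal)
28 + 38 = 66
66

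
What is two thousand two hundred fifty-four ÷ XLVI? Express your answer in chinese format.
Convert two thousand two hundred fifty-four (English words) → 2×1000 + 2×100 + 54 = 2254 (decimal)
Convert XLVI (Roman numeral) → 40 + 5 + 1 = 46 (decimal)
Compute 2254 ÷ 46 = 49
Convert 49 (decimal) → 49 = 4×10 + 9 → 四十九 (Chinese numeral)
四十九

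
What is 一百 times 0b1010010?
Convert 一百 (Chinese numeral) → 1×100 = 100 (decimal)
Convert 0b1010010 (binary) → 64 + 16 + 2 = 82 (decimal)
Compute 100 × 82 = 8200
8200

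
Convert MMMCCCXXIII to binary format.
Convert MMMCCCXXIII (Roman numeral) → 1000 + 1000 + 1000 + 100 + 100 + 100 + 10 + 10 + 1 + 1 + 1 = 3323 (decimal)
Convert 3323 (decimal) → 3323 = 2048 + 1024 + 128 + 64 + 32 + 16 + 8 + 2 + 1 → 0b110011111011 (binary)
0b110011111011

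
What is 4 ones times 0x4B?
Convert 4 ones (place-value notation) → 4 (decimal)
Convert 0x4B (hexadecimal) → 4×16 + 11 = 75 (decimal)
Compute 4 × 75 = 300
300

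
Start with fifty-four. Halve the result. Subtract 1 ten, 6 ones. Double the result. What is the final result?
Convert fifty-four (English words) → 54 (decimal)
Start: 54
54 ÷ 2 = 27
Convert 1 ten, 6 ones (place-value notation) → 1×10 + 6 = 16 (decimal)
27 - 16 = 11
11 × 2 = 22
22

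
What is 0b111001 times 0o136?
Convert 0b111001 (binary) → 32 + 16 + 8 + 1 = 57 (decimal)
Convert 0o136 (octal) → 1×64 + 3×8 + 6 = 94 (decimal)
Compute 57 × 94 = 5358
5358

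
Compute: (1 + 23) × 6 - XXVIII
Convert XXVIII (Roman numeral) → 10 + 10 + 5 + 1 + 1 + 1 = 28 (decimal)
Expression in decimal: (1 + 23) × 6 - 28
Parentheses first: 1 + 23 = 24
Multiply: 24 × 6 = 144
Subtract: 144 - 28 = 116
116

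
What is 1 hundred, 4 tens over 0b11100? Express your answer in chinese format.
Convert 1 hundred, 4 tens (place-value notation) → 1×100 + 4×10 = 140 (decimal)
Convert 0b11100 (binary) → 16 + 8 + 4 = 28 (decimal)
Compute 140 ÷ 28 = 5
Convert 5 (decimal) → 五 (Chinese numeral)
五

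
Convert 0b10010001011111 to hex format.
Convert 0b10010001011111 (binary) → 8192 + 1024 + 64 + 16 + 8 + 4 + 2 + 1 = 9311 (decimal)
Convert 9311 (decimal) → 9311 = 2×4096 + 4×256 + 5×16 + 15 → 0x245F (hexadecimal)
0x245F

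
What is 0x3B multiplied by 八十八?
Convert 0x3B (hexadecimal) → 3×16 + 11 = 59 (decimal)
Convert 八十八 (Chinese numeral) → 8×10 + 8 = 88 (decimal)
Compute 59 × 88 = 5192
5192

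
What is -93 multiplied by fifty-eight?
Convert fifty-eight (English words) → 58 (decimal)
Compute -93 × 58 = -5394
-5394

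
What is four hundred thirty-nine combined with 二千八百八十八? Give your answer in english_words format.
Convert four hundred thirty-nine (English words) → 4×100 + 39 = 439 (decimal)
Convert 二千八百八十八 (Chinese numeral) → 2×1000 + 8×100 + 8×10 + 8 = 2888 (decimal)
Compute 439 + 2888 = 3327
Convert 3327 (decimal) → 3327 = 3×1000 + 3×100 + 27 → three thousand three hundred twenty-seven (English words)
three thousand three hundred twenty-seven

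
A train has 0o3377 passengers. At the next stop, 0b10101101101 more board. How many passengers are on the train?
Convert 0o3377 (octal) → 3×512 + 3×64 + 7×8 + 7 = 1791 (decimal)
Convert 0b10101101101 (binary) → 1024 + 256 + 64 + 32 + 8 + 4 + 1 = 1389 (decimal)
Compute 1791 + 1389 = 3180
3180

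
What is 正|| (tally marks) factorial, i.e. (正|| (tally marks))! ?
Convert 正|| (tally marks) → 5 + 2 = 7 (decimal)
Compute 7! = 5040
5040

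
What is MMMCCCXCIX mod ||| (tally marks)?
Convert MMMCCCXCIX (Roman numeral) → 1000 + 1000 + 1000 + 100 + 100 + 100 + 90 + 9 = 3399 (decimal)
Convert ||| (tally marks) → 3 (decimal)
Compute 3399 mod 3 = 0
0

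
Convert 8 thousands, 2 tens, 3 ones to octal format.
Convert 8 thousands, 2 tens, 3 ones (place-value notation) → 8×1000 + 2×10 + 3 = 8023 (decimal)
Convert 8023 (decimal) → 8023 = 1×4096 + 7×512 + 5×64 + 2×8 + 7 → 0o17527 (octal)
0o17527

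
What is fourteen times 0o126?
Convert fourteen (English words) → 14 (decimal)
Convert 0o126 (octal) → 1×64 + 2×8 + 6 = 86 (decimal)
Compute 14 × 86 = 1204
1204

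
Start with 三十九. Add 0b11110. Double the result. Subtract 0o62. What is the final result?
Convert 三十九 (Chinese numeral) → 3×10 + 9 = 39 (decimal)
Start: 39
Convert 0b11110 (binary) → 16 + 8 + 4 + 2 = 30 (decimal)
39 + 30 = 69
69 × 2 = 138
Convert 0o62 (octal) → 6×8 + 2 = 50 (decimal)
138 - 50 = 88
88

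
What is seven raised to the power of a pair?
Convert seven (English words) → 7 (decimal)
Convert a pair (colloquial) → 2 (decimal)
Compute 7 ^ 2 = 49
49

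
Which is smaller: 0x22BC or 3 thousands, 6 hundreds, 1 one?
Convert 0x22BC (hexadecimal) → 2×4096 + 2×256 + 11×16 + 12 = 8892 (decimal)
Convert 3 thousands, 6 hundreds, 1 one (place-value notation) → 3×1000 + 6×100 + 1 = 3601 (decimal)
Compare 8892 vs 3601: smaller = 3601
3601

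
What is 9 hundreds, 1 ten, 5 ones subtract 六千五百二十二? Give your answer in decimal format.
Convert 9 hundreds, 1 ten, 5 ones (place-value notation) → 9×100 + 1×10 + 5 = 915 (decimal)
Convert 六千五百二十二 (Chinese numeral) → 6×1000 + 5×100 + 2×10 + 2 = 6522 (decimal)
Compute 915 - 6522 = -5607
-5607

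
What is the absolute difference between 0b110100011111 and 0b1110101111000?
Convert 0b110100011111 (binary) → 2048 + 1024 + 256 + 16 + 8 + 4 + 2 + 1 = 3359 (decimal)
Convert 0b1110101111000 (binary) → 4096 + 2048 + 1024 + 256 + 64 + 32 + 16 + 8 = 7544 (decimal)
Compute |3359 - 7544| = 4185
4185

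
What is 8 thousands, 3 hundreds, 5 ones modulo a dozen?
Convert 8 thousands, 3 hundreds, 5 ones (place-value notation) → 8×1000 + 3×100 + 5 = 8305 (decimal)
Convert a dozen (colloquial) → 12 (decimal)
Compute 8305 mod 12 = 1
1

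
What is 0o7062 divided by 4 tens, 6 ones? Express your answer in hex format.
Convert 0o7062 (octal) → 7×512 + 6×8 + 2 = 3634 (decimal)
Convert 4 tens, 6 ones (place-value notation) → 4×10 + 6 = 46 (decimal)
Compute 3634 ÷ 46 = 79
Convert 79 (decimal) → 79 = 4×16 + 15 → 0x4F (hexadecimal)
0x4F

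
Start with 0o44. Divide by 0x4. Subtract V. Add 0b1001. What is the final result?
Convert 0o44 (octal) → 4×8 + 4 = 36 (decimal)
Start: 36
Convert 0x4 (hexadecimal) → 4 (decimal)
36 ÷ 4 = 9
Convert V (Roman numeral) → 5 (decimal)
9 - 5 = 4
Convert 0b1001 (binary) → 8 + 1 = 9 (decimal)
4 + 9 = 13
13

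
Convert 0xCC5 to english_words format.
Convert 0xCC5 (hexadecimal) → 12×256 + 12×16 + 5 = 3269 (decimal)
Convert 3269 (decimal) → 3269 = 3×1000 + 2×100 + 69 → three thousand two hundred sixty-nine (English words)
three thousand two hundred sixty-nine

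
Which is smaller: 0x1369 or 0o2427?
Convert 0x1369 (hexadecimal) → 1×4096 + 3×256 + 6×16 + 9 = 4969 (decimal)
Convert 0o2427 (octal) → 2×512 + 4×64 + 2×8 + 7 = 1303 (decimal)
Compare 4969 vs 1303: smaller = 1303
1303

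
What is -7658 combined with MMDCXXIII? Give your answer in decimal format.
Convert MMDCXXIII (Roman numeral) → 1000 + 1000 + 500 + 100 + 10 + 10 + 1 + 1 + 1 = 2623 (decimal)
Compute -7658 + 2623 = -5035
-5035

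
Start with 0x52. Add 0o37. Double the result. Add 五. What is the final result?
Convert 0x52 (hexadecimal) → 5×16 + 2 = 82 (decimal)
Start: 82
Convert 0o37 (octal) → 3×8 + 7 = 31 (decimal)
82 + 31 = 113
113 × 2 = 226
Convert 五 (Chinese numeral) → 5 (decimal)
226 + 5 = 231
231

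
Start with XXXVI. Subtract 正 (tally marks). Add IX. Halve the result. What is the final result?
Convert XXXVI (Roman numeral) → 10 + 10 + 10 + 5 + 1 = 36 (decimal)
Start: 36
Convert 正 (tally marks) → 5 (decimal)
36 - 5 = 31
Convert IX (Roman numeral) → 9 (decimal)
31 + 9 = 40
40 ÷ 2 = 20
20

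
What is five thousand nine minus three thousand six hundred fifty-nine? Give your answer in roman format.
Convert five thousand nine (English words) → 5×1000 + 9 = 5009 (decimal)
Convert three thousand six hundred fifty-nine (English words) → 3×1000 + 6×100 + 59 = 3659 (decimal)
Compute 5009 - 3659 = 1350
Convert 1350 (decimal) → 1350 = 1000 + 100 + 100 + 100 + 50 → MCCCL (Roman numeral)
MCCCL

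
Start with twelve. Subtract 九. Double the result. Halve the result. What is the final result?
Convert twelve (English words) → 12 (decimal)
Start: 12
Convert 九 (Chinese numeral) → 9 (decimal)
12 - 9 = 3
3 × 2 = 6
6 ÷ 2 = 3
3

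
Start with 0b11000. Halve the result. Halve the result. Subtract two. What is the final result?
Convert 0b11000 (binary) → 16 + 8 = 24 (decimal)
Start: 24
24 ÷ 2 = 12
12 ÷ 2 = 6
Convert two (English words) → 2 (decimal)
6 - 2 = 4
4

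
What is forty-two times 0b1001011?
Convert forty-two (English words) → 42 (decimal)
Convert 0b1001011 (binary) → 64 + 8 + 2 + 1 = 75 (decimal)
Compute 42 × 75 = 3150
3150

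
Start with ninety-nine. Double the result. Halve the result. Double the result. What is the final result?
Convert ninety-nine (English words) → 99 (decimal)
Start: 99
99 × 2 = 198
198 ÷ 2 = 99
99 × 2 = 198
198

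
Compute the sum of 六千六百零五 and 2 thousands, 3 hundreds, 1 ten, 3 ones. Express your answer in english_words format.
Convert 六千六百零五 (Chinese numeral) → 6×1000 + 6×100 + 5 = 6605 (decimal)
Convert 2 thousands, 3 hundreds, 1 ten, 3 ones (place-value notation) → 2×1000 + 3×100 + 1×10 + 3 = 2313 (decimal)
Compute 6605 + 2313 = 8918
Convert 8918 (decimal) → 8918 = 8×1000 + 9×100 + 18 → eight thousand nine hundred eighteen (English words)
eight thousand nine hundred eighteen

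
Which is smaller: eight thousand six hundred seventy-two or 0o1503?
Convert eight thousand six hundred seventy-two (English words) → 8×1000 + 6×100 + 72 = 8672 (decimal)
Convert 0o1503 (octal) → 1×512 + 5×64 + 3 = 835 (decimal)
Compare 8672 vs 835: smaller = 835
835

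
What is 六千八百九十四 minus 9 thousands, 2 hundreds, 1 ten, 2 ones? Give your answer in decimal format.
Convert 六千八百九十四 (Chinese numeral) → 6×1000 + 8×100 + 9×10 + 4 = 6894 (decimal)
Convert 9 thousands, 2 hundreds, 1 ten, 2 ones (place-value notation) → 9×1000 + 2×100 + 1×10 + 2 = 9212 (decimal)
Compute 6894 - 9212 = -2318
-2318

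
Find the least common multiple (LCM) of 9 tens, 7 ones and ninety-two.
Convert 9 tens, 7 ones (place-value notation) → 9×10 + 7 = 97 (decimal)
Convert ninety-two (English words) → 92 (decimal)
Compute lcm(97, 92) = 8924
8924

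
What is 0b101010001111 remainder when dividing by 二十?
Convert 0b101010001111 (binary) → 2048 + 512 + 128 + 8 + 4 + 2 + 1 = 2703 (decimal)
Convert 二十 (Chinese numeral) → 2×10 = 20 (decimal)
Compute 2703 mod 20 = 3
3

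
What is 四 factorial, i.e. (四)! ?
Convert 四 (Chinese numeral) → 4 (decimal)
Compute 4! = 24
24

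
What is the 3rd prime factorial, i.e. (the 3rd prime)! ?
Convert the 3rd prime (prime index) → 5 (decimal)
Compute 5! = 120
120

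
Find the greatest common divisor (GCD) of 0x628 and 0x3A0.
Convert 0x628 (hexadecimal) → 6×256 + 2×16 + 8 = 1576 (decimal)
Convert 0x3A0 (hexadecimal) → 3×256 + 10×16 = 928 (decimal)
Compute gcd(1576, 928) = 8
8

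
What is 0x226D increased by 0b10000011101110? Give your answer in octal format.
Convert 0x226D (hexadecimal) → 2×4096 + 2×256 + 6×16 + 13 = 8813 (decimal)
Convert 0b10000011101110 (binary) → 8192 + 128 + 64 + 32 + 8 + 4 + 2 = 8430 (decimal)
Compute 8813 + 8430 = 17243
Convert 17243 (decimal) → 17243 = 4×4096 + 1×512 + 5×64 + 3×8 + 3 → 0o41533 (octal)
0o41533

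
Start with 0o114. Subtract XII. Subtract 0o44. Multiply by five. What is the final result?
Convert 0o114 (octal) → 1×64 + 1×8 + 4 = 76 (decimal)
Start: 76
Convert XII (Roman numeral) → 10 + 1 + 1 = 12 (decimal)
76 - 12 = 64
Convert 0o44 (octal) → 4×8 + 4 = 36 (decimal)
64 - 36 = 28
Convert five (English words) → 5 (decimal)
28 × 5 = 140
140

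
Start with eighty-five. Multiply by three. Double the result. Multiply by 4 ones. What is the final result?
Convert eighty-five (English words) → 85 (decimal)
Start: 85
Convert three (English words) → 3 (decimal)
85 × 3 = 255
255 × 2 = 510
Convert 4 ones (place-value notation) → 4 (decimal)
510 × 4 = 2040
2040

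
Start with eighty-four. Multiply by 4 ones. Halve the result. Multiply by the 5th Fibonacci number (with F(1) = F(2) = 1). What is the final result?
Convert eighty-four (English words) → 84 (decimal)
Start: 84
Convert 4 ones (place-value notation) → 4 (decimal)
84 × 4 = 336
336 ÷ 2 = 168
Convert the 5th Fibonacci number (with F(1) = F(2) = 1) (Fibonacci index) → 1, 1, 2, 3, 5 → 5 (decimal)
168 × 5 = 840
840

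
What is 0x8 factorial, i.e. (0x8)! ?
Convert 0x8 (hexadecimal) → 8 (decimal)
Compute 8! = 40320
40320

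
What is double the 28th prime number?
The 28th prime number = 107
Compute 107 × 2 = 214
214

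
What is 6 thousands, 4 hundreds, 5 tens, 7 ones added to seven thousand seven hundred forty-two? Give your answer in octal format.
Convert 6 thousands, 4 hundreds, 5 tens, 7 ones (place-value notation) → 6×1000 + 4×100 + 5×10 + 7 = 6457 (decimal)
Convert seven thousand seven hundred forty-two (English words) → 7×1000 + 7×100 + 42 = 7742 (decimal)
Compute 6457 + 7742 = 14199
Convert 14199 (decimal) → 14199 = 3×4096 + 3×512 + 5×64 + 6×8 + 7 → 0o33567 (octal)
0o33567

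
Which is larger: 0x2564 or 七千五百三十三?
Convert 0x2564 (hexadecimal) → 2×4096 + 5×256 + 6×16 + 4 = 9572 (decimal)
Convert 七千五百三十三 (Chinese numeral) → 7×1000 + 5×100 + 3×10 + 3 = 7533 (decimal)
Compare 9572 vs 7533: larger = 9572
9572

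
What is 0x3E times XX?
Convert 0x3E (hexadecimal) → 3×16 + 14 = 62 (decimal)
Convert XX (Roman numeral) → 10 + 10 = 20 (decimal)
Compute 62 × 20 = 1240
1240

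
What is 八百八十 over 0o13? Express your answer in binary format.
Convert 八百八十 (Chinese numeral) → 8×100 + 8×10 = 880 (decimal)
Convert 0o13 (octal) → 1×8 + 3 = 11 (decimal)
Compute 880 ÷ 11 = 80
Convert 80 (decimal) → 80 = 64 + 16 → 0b1010000 (binary)
0b1010000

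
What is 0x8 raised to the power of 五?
Convert 0x8 (hexadecimal) → 8 (decimal)
Convert 五 (Chinese numeral) → 5 (decimal)
Compute 8 ^ 5 = 32768
32768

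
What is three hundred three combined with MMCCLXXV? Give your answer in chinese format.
Convert three hundred three (English words) → 3×100 + 3 = 303 (decimal)
Convert MMCCLXXV (Roman numeral) → 1000 + 1000 + 100 + 100 + 50 + 10 + 10 + 5 = 2275 (decimal)
Compute 303 + 2275 = 2578
Convert 2578 (decimal) → 2578 = 2×1000 + 5×100 + 7×10 + 8 → 二千五百七十八 (Chinese numeral)
二千五百七十八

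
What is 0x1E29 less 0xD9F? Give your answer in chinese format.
Convert 0x1E29 (hexadecimal) → 1×4096 + 14×256 + 2×16 + 9 = 7721 (decimal)
Convert 0xD9F (hexadecimal) → 13×256 + 9×16 + 15 = 3487 (decimal)
Compute 7721 - 3487 = 4234
Convert 4234 (decimal) → 4234 = 4×1000 + 2×100 + 3×10 + 4 → 四千二百三十四 (Chinese numeral)
四千二百三十四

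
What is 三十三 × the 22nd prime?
Convert 三十三 (Chinese numeral) → 3×10 + 3 = 33 (decimal)
Convert the 22nd prime (prime index) → 79 (decimal)
Compute 33 × 79 = 2607
2607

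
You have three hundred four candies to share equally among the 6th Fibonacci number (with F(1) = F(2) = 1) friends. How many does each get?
Convert three hundred four (English words) → 3×100 + 4 = 304 (decimal)
Convert the 6th Fibonacci number (with F(1) = F(2) = 1) (Fibonacci index) → 1, 1, 2, 3, 5, 8 → 8 (decimal)
Compute 304 ÷ 8 = 38
38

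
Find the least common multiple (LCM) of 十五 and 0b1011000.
Convert 十五 (Chinese numeral) → 1×10 + 5 = 15 (decimal)
Convert 0b1011000 (binary) → 64 + 16 + 8 = 88 (decimal)
Compute lcm(15, 88) = 1320
1320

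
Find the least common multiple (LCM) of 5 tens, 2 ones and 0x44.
Convert 5 tens, 2 ones (place-value notation) → 5×10 + 2 = 52 (decimal)
Convert 0x44 (hexadecimal) → 4×16 + 4 = 68 (decimal)
Compute lcm(52, 68) = 884
884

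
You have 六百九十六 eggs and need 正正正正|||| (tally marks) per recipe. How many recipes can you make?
Convert 六百九十六 (Chinese numeral) → 6×100 + 9×10 + 6 = 696 (decimal)
Convert 正正正正|||| (tally marks) → 5 + 5 + 5 + 5 + 4 = 24 (decimal)
Compute 696 ÷ 24 = 29
29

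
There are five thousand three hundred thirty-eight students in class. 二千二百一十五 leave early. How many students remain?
Convert five thousand three hundred thirty-eight (English words) → 5×1000 + 3×100 + 38 = 5338 (decimal)
Convert 二千二百一十五 (Chinese numeral) → 2×1000 + 2×100 + 1×10 + 5 = 2215 (decimal)
Compute 5338 - 2215 = 3123
3123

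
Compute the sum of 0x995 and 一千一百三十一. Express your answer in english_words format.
Convert 0x995 (hexadecimal) → 9×256 + 9×16 + 5 = 2453 (decimal)
Convert 一千一百三十一 (Chinese numeral) → 1×1000 + 1×100 + 3×10 + 1 = 1131 (decimal)
Compute 2453 + 1131 = 3584
Convert 3584 (decimal) → 3584 = 3×1000 + 5×100 + 84 → three thousand five hundred eighty-four (English words)
three thousand five hundred eighty-four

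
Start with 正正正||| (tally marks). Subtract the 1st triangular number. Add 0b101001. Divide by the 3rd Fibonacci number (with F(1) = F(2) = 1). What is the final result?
Convert 正正正||| (tally marks) → 5 + 5 + 5 + 3 = 18 (decimal)
Start: 18
Convert the 1st triangular number (triangular index) → 1×2/2 = 1 (decimal)
18 - 1 = 17
Convert 0b101001 (binary) → 32 + 8 + 1 = 41 (decimal)
17 + 41 = 58
Convert the 3rd Fibonacci number (with F(1) = F(2) = 1) (Fibonacci index) → 1, 1, 2 → 2 (decimal)
58 ÷ 2 = 29
29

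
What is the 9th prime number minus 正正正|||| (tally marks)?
The 9th prime number = 23
Convert 正正正|||| (tally marks) → 5 + 5 + 5 + 4 = 19 (decimal)
Compute 23 - 19 = 4
4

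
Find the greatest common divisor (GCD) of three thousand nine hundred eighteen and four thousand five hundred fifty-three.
Convert three thousand nine hundred eighteen (English words) → 3×1000 + 9×100 + 18 = 3918 (decimal)
Convert four thousand five hundred fifty-three (English words) → 4×1000 + 5×100 + 53 = 4553 (decimal)
Compute gcd(3918, 4553) = 1
1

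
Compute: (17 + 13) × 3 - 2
Parentheses first: 17 + 13 = 30
Multiply: 30 × 3 = 90
Subtract: 90 - 2 = 88
88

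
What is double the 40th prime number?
The 40th prime number = 173
Compute 173 × 2 = 346
346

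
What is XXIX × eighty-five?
Convert XXIX (Roman numeral) → 10 + 10 + 9 = 29 (decimal)
Convert eighty-five (English words) → 85 (decimal)
Compute 29 × 85 = 2465
2465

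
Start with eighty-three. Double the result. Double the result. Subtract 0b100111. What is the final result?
Convert eighty-three (English words) → 83 (decimal)
Start: 83
83 × 2 = 166
166 × 2 = 332
Convert 0b100111 (binary) → 32 + 4 + 2 + 1 = 39 (decimal)
332 - 39 = 293
293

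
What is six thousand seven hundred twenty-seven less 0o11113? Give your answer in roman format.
Convert six thousand seven hundred twenty-seven (English words) → 6×1000 + 7×100 + 27 = 6727 (decimal)
Convert 0o11113 (octal) → 1×4096 + 1×512 + 1×64 + 1×8 + 3 = 4683 (decimal)
Compute 6727 - 4683 = 2044
Convert 2044 (decimal) → 2044 = 1000 + 1000 + 40 + 4 → MMXLIV (Roman numeral)
MMXLIV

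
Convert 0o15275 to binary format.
Convert 0o15275 (octal) → 1×4096 + 5×512 + 2×64 + 7×8 + 5 = 6845 (decimal)
Convert 6845 (decimal) → 6845 = 4096 + 2048 + 512 + 128 + 32 + 16 + 8 + 4 + 1 → 0b1101010111101 (binary)
0b1101010111101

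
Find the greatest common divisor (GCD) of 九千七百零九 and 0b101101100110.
Convert 九千七百零九 (Chinese numeral) → 9×1000 + 7×100 + 9 = 9709 (decimal)
Convert 0b101101100110 (binary) → 2048 + 512 + 256 + 64 + 32 + 4 + 2 = 2918 (decimal)
Compute gcd(9709, 2918) = 1
1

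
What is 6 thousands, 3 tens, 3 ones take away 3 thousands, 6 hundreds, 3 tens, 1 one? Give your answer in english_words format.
Convert 6 thousands, 3 tens, 3 ones (place-value notation) → 6×1000 + 3×10 + 3 = 6033 (decimal)
Convert 3 thousands, 6 hundreds, 3 tens, 1 one (place-value notation) → 3×1000 + 6×100 + 3×10 + 1 = 3631 (decimal)
Compute 6033 - 3631 = 2402
Convert 2402 (decimal) → 2402 = 2×1000 + 4×100 + 2 → two thousand four hundred two (English words)
two thousand four hundred two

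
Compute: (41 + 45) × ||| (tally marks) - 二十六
Convert ||| (tally marks) → 3 (decimal)
Convert 二十六 (Chinese numeral) → 2×10 + 6 = 26 (decimal)
Expression in decimal: (41 + 45) × 3 - 26
Parentheses first: 41 + 45 = 86
Multiply: 86 × 3 = 258
Subtract: 258 - 26 = 232
232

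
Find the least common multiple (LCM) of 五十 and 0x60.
Convert 五十 (Chinese numeral) → 5×10 = 50 (decimal)
Convert 0x60 (hexadecimal) → 6×16 = 96 (decimal)
Compute lcm(50, 96) = 2400
2400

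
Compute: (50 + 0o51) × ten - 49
Convert 0o51 (octal) → 5×8 + 1 = 41 (decimal)
Convert ten (English words) → 10 (decimal)
Expression in decimal: (50 + 41) × 10 - 49
Parentheses first: 50 + 41 = 91
Multiply: 91 × 10 = 910
Subtract: 910 - 49 = 861
861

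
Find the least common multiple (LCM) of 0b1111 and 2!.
Convert 0b1111 (binary) → 8 + 4 + 2 + 1 = 15 (decimal)
Convert 2! (factorial) → 2 (decimal)
Compute lcm(15, 2) = 30
30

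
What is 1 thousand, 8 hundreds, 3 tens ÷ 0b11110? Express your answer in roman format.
Convert 1 thousand, 8 hundreds, 3 tens (place-value notation) → 1×1000 + 8×100 + 3×10 = 1830 (decimal)
Convert 0b11110 (binary) → 16 + 8 + 4 + 2 = 30 (decimal)
Compute 1830 ÷ 30 = 61
Convert 61 (decimal) → 61 = 50 + 10 + 1 → LXI (Roman numeral)
LXI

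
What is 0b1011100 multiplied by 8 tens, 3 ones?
Convert 0b1011100 (binary) → 64 + 16 + 8 + 4 = 92 (decimal)
Convert 8 tens, 3 ones (place-value notation) → 8×10 + 3 = 83 (decimal)
Compute 92 × 83 = 7636
7636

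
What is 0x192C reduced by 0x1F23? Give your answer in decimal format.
Convert 0x192C (hexadecimal) → 1×4096 + 9×256 + 2×16 + 12 = 6444 (decimal)
Convert 0x1F23 (hexadecimal) → 1×4096 + 15×256 + 2×16 + 3 = 7971 (decimal)
Compute 6444 - 7971 = -1527
-1527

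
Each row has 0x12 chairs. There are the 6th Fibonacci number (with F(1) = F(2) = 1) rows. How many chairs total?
Convert 0x12 (hexadecimal) → 1×16 + 2 = 18 (decimal)
Convert the 6th Fibonacci number (with F(1) = F(2) = 1) (Fibonacci index) → 1, 1, 2, 3, 5, 8 → 8 (decimal)
Compute 18 × 8 = 144
144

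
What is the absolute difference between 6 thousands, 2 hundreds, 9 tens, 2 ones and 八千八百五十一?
Convert 6 thousands, 2 hundreds, 9 tens, 2 ones (place-value notation) → 6×1000 + 2×100 + 9×10 + 2 = 6292 (decimal)
Convert 八千八百五十一 (Chinese numeral) → 8×1000 + 8×100 + 5×10 + 1 = 8851 (decimal)
Compute |6292 - 8851| = 2559
2559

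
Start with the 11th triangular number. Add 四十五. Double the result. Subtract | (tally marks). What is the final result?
Convert the 11th triangular number (triangular index) → 11×12/2 = 66 (decimal)
Start: 66
Convert 四十五 (Chinese numeral) → 4×10 + 5 = 45 (decimal)
66 + 45 = 111
111 × 2 = 222
Convert | (tally marks) → 1 (decimal)
222 - 1 = 221
221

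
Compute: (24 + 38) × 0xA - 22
Convert 0xA (hexadecimal) → 10 (decimal)
Expression in decimal: (24 + 38) × 10 - 22
Parentheses first: 24 + 38 = 62
Multiply: 62 × 10 = 620
Subtract: 620 - 22 = 598
598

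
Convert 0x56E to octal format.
Convert 0x56E (hexadecimal) → 5×256 + 6×16 + 14 = 1390 (decimal)
Convert 1390 (decimal) → 1390 = 2×512 + 5×64 + 5×8 + 6 → 0o2556 (octal)
0o2556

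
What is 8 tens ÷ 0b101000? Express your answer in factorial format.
Convert 8 tens (place-value notation) → 8×10 = 80 (decimal)
Convert 0b101000 (binary) → 32 + 8 = 40 (decimal)
Compute 80 ÷ 40 = 2
Convert 2 (decimal) → 2! (factorial)
2!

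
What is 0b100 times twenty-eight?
Convert 0b100 (binary) → 4 (decimal)
Convert twenty-eight (English words) → 28 (decimal)
Compute 4 × 28 = 112
112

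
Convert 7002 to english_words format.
Convert 7002 (decimal) → 7002 = 7×1000 + 2 → seven thousand two (English words)
seven thousand two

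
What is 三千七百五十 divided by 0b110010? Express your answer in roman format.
Convert 三千七百五十 (Chinese numeral) → 3×1000 + 7×100 + 5×10 = 3750 (decimal)
Convert 0b110010 (binary) → 32 + 16 + 2 = 50 (decimal)
Compute 3750 ÷ 50 = 75
Convert 75 (decimal) → 75 = 50 + 10 + 10 + 5 → LXXV (Roman numeral)
LXXV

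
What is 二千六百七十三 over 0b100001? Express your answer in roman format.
Convert 二千六百七十三 (Chinese numeral) → 2×1000 + 6×100 + 7×10 + 3 = 2673 (decimal)
Convert 0b100001 (binary) → 32 + 1 = 33 (decimal)
Compute 2673 ÷ 33 = 81
Convert 81 (decimal) → 81 = 50 + 10 + 10 + 10 + 1 → LXXXI (Roman numeral)
LXXXI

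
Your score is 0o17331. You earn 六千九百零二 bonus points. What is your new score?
Convert 0o17331 (octal) → 1×4096 + 7×512 + 3×64 + 3×8 + 1 = 7897 (decimal)
Convert 六千九百零二 (Chinese numeral) → 6×1000 + 9×100 + 2 = 6902 (decimal)
Compute 7897 + 6902 = 14799
14799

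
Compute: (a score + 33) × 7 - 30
Convert a score (colloquial) → 20 (decimal)
Expression in decimal: (20 + 33) × 7 - 30
Parentheses first: 20 + 33 = 53
Multiply: 53 × 7 = 371
Subtract: 371 - 30 = 341
341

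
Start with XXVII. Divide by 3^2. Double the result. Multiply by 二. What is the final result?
Convert XXVII (Roman numeral) → 10 + 10 + 5 + 1 + 1 = 27 (decimal)
Start: 27
Convert 3^2 (power) → 9 (decimal)
27 ÷ 9 = 3
3 × 2 = 6
Convert 二 (Chinese numeral) → 2 (decimal)
6 × 2 = 12
12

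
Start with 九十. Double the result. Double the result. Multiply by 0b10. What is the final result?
Convert 九十 (Chinese numeral) → 9×10 = 90 (decimal)
Start: 90
90 × 2 = 180
180 × 2 = 360
Convert 0b10 (binary) → 2 (decimal)
360 × 2 = 720
720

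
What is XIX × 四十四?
Convert XIX (Roman numeral) → 10 + 9 = 19 (decimal)
Convert 四十四 (Chinese numeral) → 4×10 + 4 = 44 (decimal)
Compute 19 × 44 = 836
836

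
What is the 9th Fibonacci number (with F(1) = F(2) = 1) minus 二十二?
The 9th Fibonacci number (with F(1) = F(2) = 1): 1, 1, 2, 3, 5, 8, 13, 21, 34 → 34
Convert 二十二 (Chinese numeral) → 2×10 + 2 = 22 (decimal)
Compute 34 - 22 = 12
12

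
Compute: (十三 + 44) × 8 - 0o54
Convert 十三 (Chinese numeral) → 1×10 + 3 = 13 (decimal)
Convert 0o54 (octal) → 5×8 + 4 = 44 (decimal)
Expression in decimal: (13 + 44) × 8 - 44
Parentheses first: 13 + 44 = 57
Multiply: 57 × 8 = 456
Subtract: 456 - 44 = 412
412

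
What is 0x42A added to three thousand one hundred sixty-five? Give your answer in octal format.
Convert 0x42A (hexadecimal) → 4×256 + 2×16 + 10 = 1066 (decimal)
Convert three thousand one hundred sixty-five (English words) → 3×1000 + 1×100 + 65 = 3165 (decimal)
Compute 1066 + 3165 = 4231
Convert 4231 (decimal) → 4231 = 1×4096 + 2×64 + 7 → 0o10207 (octal)
0o10207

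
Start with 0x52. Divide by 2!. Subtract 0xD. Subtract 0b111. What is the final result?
Convert 0x52 (hexadecimal) → 5×16 + 2 = 82 (decimal)
Start: 82
Convert 2! (factorial) → 2 (decimal)
82 ÷ 2 = 41
Convert 0xD (hexadecimal) → 13 (decimal)
41 - 13 = 28
Convert 0b111 (binary) → 4 + 2 + 1 = 7 (decimal)
28 - 7 = 21
21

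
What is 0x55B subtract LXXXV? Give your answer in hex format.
Convert 0x55B (hexadecimal) → 5×256 + 5×16 + 11 = 1371 (decimal)
Convert LXXXV (Roman numeral) → 50 + 10 + 10 + 10 + 5 = 85 (decimal)
Compute 1371 - 85 = 1286
Convert 1286 (decimal) → 1286 = 5×256 + 6 → 0x506 (hexadecimal)
0x506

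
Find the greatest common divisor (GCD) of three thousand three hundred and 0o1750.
Convert three thousand three hundred (English words) → 3×1000 + 3×100 = 3300 (decimal)
Convert 0o1750 (octal) → 1×512 + 7×64 + 5×8 = 1000 (decimal)
Compute gcd(3300, 1000) = 100
100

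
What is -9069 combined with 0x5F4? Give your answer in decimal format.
Convert 0x5F4 (hexadecimal) → 5×256 + 15×16 + 4 = 1524 (decimal)
Compute -9069 + 1524 = -7545
-7545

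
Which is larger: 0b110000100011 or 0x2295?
Convert 0b110000100011 (binary) → 2048 + 1024 + 32 + 2 + 1 = 3107 (decimal)
Convert 0x2295 (hexadecimal) → 2×4096 + 2×256 + 9×16 + 5 = 8853 (decimal)
Compare 3107 vs 8853: larger = 8853
8853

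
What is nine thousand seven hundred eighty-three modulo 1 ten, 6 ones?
Convert nine thousand seven hundred eighty-three (English words) → 9×1000 + 7×100 + 83 = 9783 (decimal)
Convert 1 ten, 6 ones (place-value notation) → 1×10 + 6 = 16 (decimal)
Compute 9783 mod 16 = 7
7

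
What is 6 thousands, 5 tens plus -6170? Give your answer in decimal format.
Convert 6 thousands, 5 tens (place-value notation) → 6×1000 + 5×10 = 6050 (decimal)
Compute 6050 + -6170 = -120
-120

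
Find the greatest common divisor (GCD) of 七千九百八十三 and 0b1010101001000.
Convert 七千九百八十三 (Chinese numeral) → 7×1000 + 9×100 + 8×10 + 3 = 7983 (decimal)
Convert 0b1010101001000 (binary) → 4096 + 1024 + 256 + 64 + 8 = 5448 (decimal)
Compute gcd(7983, 5448) = 3
3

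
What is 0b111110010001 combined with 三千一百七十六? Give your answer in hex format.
Convert 0b111110010001 (binary) → 2048 + 1024 + 512 + 256 + 128 + 16 + 1 = 3985 (decimal)
Convert 三千一百七十六 (Chinese numeral) → 3×1000 + 1×100 + 7×10 + 6 = 3176 (decimal)
Compute 3985 + 3176 = 7161
Convert 7161 (decimal) → 7161 = 1×4096 + 11×256 + 15×16 + 9 → 0x1BF9 (hexadecimal)
0x1BF9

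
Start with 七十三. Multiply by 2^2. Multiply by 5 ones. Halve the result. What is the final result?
Convert 七十三 (Chinese numeral) → 7×10 + 3 = 73 (decimal)
Start: 73
Convert 2^2 (power) → 4 (decimal)
73 × 4 = 292
Convert 5 ones (place-value notation) → 5 (decimal)
292 × 5 = 1460
1460 ÷ 2 = 730
730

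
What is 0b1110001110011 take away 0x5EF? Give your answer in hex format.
Convert 0b1110001110011 (binary) → 4096 + 2048 + 1024 + 64 + 32 + 16 + 2 + 1 = 7283 (decimal)
Convert 0x5EF (hexadecimal) → 5×256 + 14×16 + 15 = 1519 (decimal)
Compute 7283 - 1519 = 5764
Convert 5764 (decimal) → 5764 = 1×4096 + 6×256 + 8×16 + 4 → 0x1684 (hexadecimal)
0x1684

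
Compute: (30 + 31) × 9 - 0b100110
Convert 0b100110 (binary) → 32 + 4 + 2 = 38 (decimal)
Expression in decimal: (30 + 31) × 9 - 38
Parentheses first: 30 + 31 = 61
Multiply: 61 × 9 = 549
Subtract: 549 - 38 = 511
511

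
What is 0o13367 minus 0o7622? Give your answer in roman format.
Convert 0o13367 (octal) → 1×4096 + 3×512 + 3×64 + 6×8 + 7 = 5879 (decimal)
Convert 0o7622 (octal) → 7×512 + 6×64 + 2×8 + 2 = 3986 (decimal)
Compute 5879 - 3986 = 1893
Convert 1893 (decimal) → 1893 = 1000 + 500 + 100 + 100 + 100 + 90 + 1 + 1 + 1 → MDCCCXCIII (Roman numeral)
MDCCCXCIII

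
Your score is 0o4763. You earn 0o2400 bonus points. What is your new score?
Convert 0o4763 (octal) → 4×512 + 7×64 + 6×8 + 3 = 2547 (decimal)
Convert 0o2400 (octal) → 2×512 + 4×64 = 1280 (decimal)
Compute 2547 + 1280 = 3827
3827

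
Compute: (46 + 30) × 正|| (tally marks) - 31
Convert 正|| (tally marks) → 5 + 2 = 7 (decimal)
Expression in decimal: (46 + 30) × 7 - 31
Parentheses first: 46 + 30 = 76
Multiply: 76 × 7 = 532
Subtract: 532 - 31 = 501
501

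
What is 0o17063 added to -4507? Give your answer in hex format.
Convert 0o17063 (octal) → 1×4096 + 7×512 + 6×8 + 3 = 7731 (decimal)
Compute 7731 + -4507 = 3224
Convert 3224 (decimal) → 3224 = 12×256 + 9×16 + 8 → 0xC98 (hexadecimal)
0xC98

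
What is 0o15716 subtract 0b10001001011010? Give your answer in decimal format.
Convert 0o15716 (octal) → 1×4096 + 5×512 + 7×64 + 1×8 + 6 = 7118 (decimal)
Convert 0b10001001011010 (binary) → 8192 + 512 + 64 + 16 + 8 + 2 = 8794 (decimal)
Compute 7118 - 8794 = -1676
-1676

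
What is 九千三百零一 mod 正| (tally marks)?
Convert 九千三百零一 (Chinese numeral) → 9×1000 + 3×100 + 1 = 9301 (decimal)
Convert 正| (tally marks) → 5 + 1 = 6 (decimal)
Compute 9301 mod 6 = 1
1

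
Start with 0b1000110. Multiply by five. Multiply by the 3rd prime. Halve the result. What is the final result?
Convert 0b1000110 (binary) → 64 + 4 + 2 = 70 (decimal)
Start: 70
Convert five (English words) → 5 (decimal)
70 × 5 = 350
Convert the 3rd prime (prime index) → 5 (decimal)
350 × 5 = 1750
1750 ÷ 2 = 875
875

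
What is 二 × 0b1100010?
Convert 二 (Chinese numeral) → 2 (decimal)
Convert 0b1100010 (binary) → 64 + 32 + 2 = 98 (decimal)
Compute 2 × 98 = 196
196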